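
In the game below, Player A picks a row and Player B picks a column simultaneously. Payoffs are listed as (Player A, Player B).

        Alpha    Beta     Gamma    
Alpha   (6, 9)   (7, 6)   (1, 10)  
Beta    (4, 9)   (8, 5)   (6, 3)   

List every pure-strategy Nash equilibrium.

None

A profile is a Nash equilibrium when each player is best-responding to the other.
Player A's best responses — vs Alpha: Alpha (payoff 6); vs Beta: Beta (payoff 8); vs Gamma: Beta (payoff 6).
Player B's best responses — vs Alpha: Gamma (payoff 10); vs Beta: Alpha (payoff 9).
No cell has both players best-responding. For instance, Player A's best reply to Alpha is Alpha, but against Alpha Player B prefers Gamma over Alpha.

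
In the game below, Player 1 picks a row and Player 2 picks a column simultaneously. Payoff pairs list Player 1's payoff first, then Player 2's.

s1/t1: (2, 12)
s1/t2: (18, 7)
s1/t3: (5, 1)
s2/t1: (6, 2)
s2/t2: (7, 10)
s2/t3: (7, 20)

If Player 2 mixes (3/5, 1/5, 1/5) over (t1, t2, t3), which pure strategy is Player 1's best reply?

Player 1's best reply maximizes expected payoff against the mix.
s1: (3/5)·2 + (1/5)·18 + (1/5)·5 = 29/5
s2: (3/5)·6 + (1/5)·7 + (1/5)·7 = 32/5
Highest expected payoff is 32/5, from s2.

s2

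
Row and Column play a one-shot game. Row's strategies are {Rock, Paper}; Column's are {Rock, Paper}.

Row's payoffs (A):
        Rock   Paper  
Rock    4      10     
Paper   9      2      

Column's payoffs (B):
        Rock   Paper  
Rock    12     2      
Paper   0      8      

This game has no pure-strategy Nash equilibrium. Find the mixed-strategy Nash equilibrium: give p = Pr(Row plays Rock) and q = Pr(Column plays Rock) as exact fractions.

p = 4/9, q = 8/13

Each player's mixing probability is pinned down by making the *other* player indifferent.
Column indifferent between Rock and Paper: p·12 + (1−p)·0 = p·2 + (1−p)·8 ⟹ 0 + 12p = 8 + (-6)p ⟹ p = 4/9.
Row indifferent between Rock and Paper: q·4 + (1−q)·10 = q·9 + (1−q)·2 ⟹ 10 + (-6)q = 2 + 7q ⟹ q = 8/13.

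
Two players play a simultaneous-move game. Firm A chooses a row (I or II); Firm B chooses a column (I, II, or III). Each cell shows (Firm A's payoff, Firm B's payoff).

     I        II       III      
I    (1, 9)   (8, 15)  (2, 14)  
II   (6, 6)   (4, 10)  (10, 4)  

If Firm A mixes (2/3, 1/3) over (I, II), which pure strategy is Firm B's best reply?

Firm B's best reply maximizes expected payoff against the mix.
I: (2/3)·9 + (1/3)·6 = 8
II: (2/3)·15 + (1/3)·10 = 40/3
III: (2/3)·14 + (1/3)·4 = 32/3
Highest expected payoff is 40/3, from II.

II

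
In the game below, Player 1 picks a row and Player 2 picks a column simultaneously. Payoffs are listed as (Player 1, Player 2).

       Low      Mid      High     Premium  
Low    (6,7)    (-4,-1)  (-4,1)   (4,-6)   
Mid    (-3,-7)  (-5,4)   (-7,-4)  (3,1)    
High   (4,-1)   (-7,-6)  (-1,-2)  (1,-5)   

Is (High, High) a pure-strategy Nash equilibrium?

No

Holding Player 2 at High: Player 1 gets -1 from High, versus -4 from Low, -7 from Mid. No profitable deviation for Player 1.
Holding Player 1 at High: Player 2 gets -2 from High but could get -1 by switching to Low. Player 2 has a profitable deviation.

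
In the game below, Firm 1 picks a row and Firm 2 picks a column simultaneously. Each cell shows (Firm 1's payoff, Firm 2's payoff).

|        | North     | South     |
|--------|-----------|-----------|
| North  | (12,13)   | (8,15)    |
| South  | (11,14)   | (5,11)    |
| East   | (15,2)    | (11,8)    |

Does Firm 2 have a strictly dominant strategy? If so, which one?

A strategy is strictly dominant if it gives Firm 2 a strictly higher payoff than every other strategy, against every choice by the opponent.
North is not dominant: against North, South gives 15 > 13.
South is not dominant: against South, North gives 14 > 11.
No single strategy is best against every opponent action.

No strictly dominant strategy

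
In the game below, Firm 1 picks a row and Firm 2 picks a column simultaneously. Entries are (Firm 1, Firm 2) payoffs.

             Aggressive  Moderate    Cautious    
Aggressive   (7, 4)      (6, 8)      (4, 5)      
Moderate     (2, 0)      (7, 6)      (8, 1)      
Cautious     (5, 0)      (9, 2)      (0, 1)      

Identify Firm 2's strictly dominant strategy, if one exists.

A strategy is strictly dominant if it gives Firm 2 a strictly higher payoff than every other strategy, against every choice by the opponent.
Moderate strictly dominates: vs Aggressive: 8 > each of {4, 5}; vs Moderate: 6 > each of {0, 1}; vs Cautious: 2 > each of {0, 1}.

Moderate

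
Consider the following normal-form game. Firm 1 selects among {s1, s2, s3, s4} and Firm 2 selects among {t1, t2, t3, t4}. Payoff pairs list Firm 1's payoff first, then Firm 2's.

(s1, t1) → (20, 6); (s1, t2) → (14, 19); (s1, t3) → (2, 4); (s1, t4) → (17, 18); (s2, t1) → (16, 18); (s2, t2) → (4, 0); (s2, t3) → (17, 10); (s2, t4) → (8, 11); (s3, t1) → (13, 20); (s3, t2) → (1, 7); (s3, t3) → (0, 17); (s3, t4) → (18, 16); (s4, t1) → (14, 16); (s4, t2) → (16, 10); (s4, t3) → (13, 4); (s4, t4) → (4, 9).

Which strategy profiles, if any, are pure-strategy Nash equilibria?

None

A profile is a Nash equilibrium when each player is best-responding to the other.
Firm 1's best responses — vs t1: s1 (payoff 20); vs t2: s4 (payoff 16); vs t3: s2 (payoff 17); vs t4: s3 (payoff 18).
Firm 2's best responses — vs s1: t2 (payoff 19); vs s2: t1 (payoff 18); vs s3: t1 (payoff 20); vs s4: t1 (payoff 16).
No cell has both players best-responding. For instance, Firm 1's best reply to t4 is s3, but against s3 Firm 2 prefers t1 over t4.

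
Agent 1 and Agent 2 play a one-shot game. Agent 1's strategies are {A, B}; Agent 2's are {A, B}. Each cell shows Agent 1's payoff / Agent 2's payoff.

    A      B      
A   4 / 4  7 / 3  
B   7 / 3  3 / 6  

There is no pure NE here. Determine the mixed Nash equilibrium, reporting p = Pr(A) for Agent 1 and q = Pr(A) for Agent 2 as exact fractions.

p = 3/4, q = 4/7

Each player's mixing probability is pinned down by making the *other* player indifferent.
Agent 2 indifferent between A and B: p·4 + (1−p)·3 = p·3 + (1−p)·6 ⟹ 3 + 1p = 6 + (-3)p ⟹ p = 3/4.
Agent 1 indifferent between A and B: q·4 + (1−q)·7 = q·7 + (1−q)·3 ⟹ 7 + (-3)q = 3 + 4q ⟹ q = 4/7.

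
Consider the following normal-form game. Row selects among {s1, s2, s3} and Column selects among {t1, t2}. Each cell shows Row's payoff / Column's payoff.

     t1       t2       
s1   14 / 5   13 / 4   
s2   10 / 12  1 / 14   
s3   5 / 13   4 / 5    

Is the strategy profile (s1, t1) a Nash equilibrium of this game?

Yes

Holding Column at t1: Row gets 14 from s1, versus 10 from s2, 5 from s3. No profitable deviation for Row.
Holding Row at s1: Column gets 5 from t1, versus 4 from t2. No profitable deviation for Column either.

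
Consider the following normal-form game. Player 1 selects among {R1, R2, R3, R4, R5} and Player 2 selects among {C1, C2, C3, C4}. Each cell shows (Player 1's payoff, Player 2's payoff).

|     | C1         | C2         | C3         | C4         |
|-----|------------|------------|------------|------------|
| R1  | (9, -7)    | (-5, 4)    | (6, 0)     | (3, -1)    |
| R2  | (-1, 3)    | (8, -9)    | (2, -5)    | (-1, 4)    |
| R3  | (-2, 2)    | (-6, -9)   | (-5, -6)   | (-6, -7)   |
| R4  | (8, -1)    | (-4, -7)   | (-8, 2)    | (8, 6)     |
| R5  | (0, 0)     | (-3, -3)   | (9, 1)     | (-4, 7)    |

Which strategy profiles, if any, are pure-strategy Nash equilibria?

A profile is a Nash equilibrium when each player is best-responding to the other.
Player 1's best responses — vs C1: R1 (payoff 9); vs C2: R2 (payoff 8); vs C3: R5 (payoff 9); vs C4: R4 (payoff 8).
Player 2's best responses — vs R1: C2 (payoff 4); vs R2: C4 (payoff 4); vs R3: C1 (payoff 2); vs R4: C4 (payoff 6); vs R5: C4 (payoff 7).
The only mutual best response is (R4, C4); neither player gains by switching there.

(R4, C4)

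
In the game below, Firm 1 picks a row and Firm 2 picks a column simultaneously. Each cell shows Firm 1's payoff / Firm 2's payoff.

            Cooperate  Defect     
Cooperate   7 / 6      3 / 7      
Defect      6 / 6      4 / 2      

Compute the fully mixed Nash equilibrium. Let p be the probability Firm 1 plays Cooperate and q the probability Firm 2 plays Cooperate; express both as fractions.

p = 4/5, q = 1/2

Each player's mixing probability is pinned down by making the *other* player indifferent.
Firm 2 indifferent between Cooperate and Defect: p·6 + (1−p)·6 = p·7 + (1−p)·2 ⟹ 6 + 0p = 2 + 5p ⟹ p = 4/5.
Firm 1 indifferent between Cooperate and Defect: q·7 + (1−q)·3 = q·6 + (1−q)·4 ⟹ 3 + 4q = 4 + 2q ⟹ q = 1/2.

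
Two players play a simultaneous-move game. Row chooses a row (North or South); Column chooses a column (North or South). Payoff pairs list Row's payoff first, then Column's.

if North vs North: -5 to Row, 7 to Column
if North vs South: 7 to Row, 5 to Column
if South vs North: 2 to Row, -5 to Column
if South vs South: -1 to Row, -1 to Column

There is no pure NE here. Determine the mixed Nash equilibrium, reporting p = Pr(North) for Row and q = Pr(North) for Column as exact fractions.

In a mixed NE each player is indifferent between their pure strategies, so the opponent's mix sets the indifference.
Column indifferent between North and South: p·7 + (1−p)·(-5) = p·5 + (1−p)·(-1) ⟹ (-5) + 12p = (-1) + 6p ⟹ p = 2/3.
Row indifferent between North and South: q·(-5) + (1−q)·7 = q·2 + (1−q)·(-1) ⟹ 7 + (-12)q = (-1) + 3q ⟹ q = 8/15.

p = 2/3, q = 8/15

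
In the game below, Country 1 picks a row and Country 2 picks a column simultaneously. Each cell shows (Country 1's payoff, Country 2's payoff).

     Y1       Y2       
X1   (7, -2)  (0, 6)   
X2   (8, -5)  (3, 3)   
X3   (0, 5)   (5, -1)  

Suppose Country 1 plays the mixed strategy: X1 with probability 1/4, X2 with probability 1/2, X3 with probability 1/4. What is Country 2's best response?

Y2

Country 2's best reply maximizes expected payoff against the mix.
Y1: (1/4)·(-2) + (1/2)·(-5) + (1/4)·5 = -7/4
Y2: (1/4)·6 + (1/2)·3 + (1/4)·(-1) = 11/4
Highest expected payoff is 11/4, from Y2.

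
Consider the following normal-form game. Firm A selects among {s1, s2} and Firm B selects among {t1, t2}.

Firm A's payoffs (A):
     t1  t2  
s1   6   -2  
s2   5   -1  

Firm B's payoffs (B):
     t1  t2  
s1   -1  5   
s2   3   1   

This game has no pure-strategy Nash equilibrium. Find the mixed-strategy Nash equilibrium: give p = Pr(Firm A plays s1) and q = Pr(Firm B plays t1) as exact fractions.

Each player's mixing probability is pinned down by making the *other* player indifferent.
Firm B indifferent between t1 and t2: p·(-1) + (1−p)·3 = p·5 + (1−p)·1 ⟹ 3 + (-4)p = 1 + 4p ⟹ p = 1/4.
Firm A indifferent between s1 and s2: q·6 + (1−q)·(-2) = q·5 + (1−q)·(-1) ⟹ (-2) + 8q = (-1) + 6q ⟹ q = 1/2.

p = 1/4, q = 1/2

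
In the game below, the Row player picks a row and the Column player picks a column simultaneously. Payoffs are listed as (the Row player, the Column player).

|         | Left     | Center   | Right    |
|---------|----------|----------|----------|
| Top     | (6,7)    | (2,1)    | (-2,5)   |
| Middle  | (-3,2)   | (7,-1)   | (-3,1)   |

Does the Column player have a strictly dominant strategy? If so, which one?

Left

Check whether one of the Column player's strategies beats all alternatives regardless of what the opponent does.
Left strictly dominates: vs Top: 7 > each of {1, 5}; vs Middle: 2 > each of {-1, 1}.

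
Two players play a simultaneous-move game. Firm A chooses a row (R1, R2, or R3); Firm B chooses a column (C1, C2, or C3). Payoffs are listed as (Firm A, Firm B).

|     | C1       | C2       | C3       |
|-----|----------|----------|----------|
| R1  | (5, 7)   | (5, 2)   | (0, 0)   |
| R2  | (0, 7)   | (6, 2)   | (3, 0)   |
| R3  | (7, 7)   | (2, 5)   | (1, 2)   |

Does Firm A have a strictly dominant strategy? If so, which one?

Check whether one of Firm A's strategies beats all alternatives regardless of what the opponent does.
R1 is not dominant: against C1, R3 gives 7 > 5.
R2 is not dominant: against C1, R1 gives 5 > 0.
R3 is not dominant: against C2, R1 gives 5 > 2.
No single strategy is best against every opponent action.

None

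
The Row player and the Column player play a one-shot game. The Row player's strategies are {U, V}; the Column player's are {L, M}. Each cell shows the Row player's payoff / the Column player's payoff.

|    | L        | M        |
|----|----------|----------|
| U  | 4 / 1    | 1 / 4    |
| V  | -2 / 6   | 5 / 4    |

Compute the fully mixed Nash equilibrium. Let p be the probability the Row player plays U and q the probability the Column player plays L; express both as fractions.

In a mixed NE each player is indifferent between their pure strategies, so the opponent's mix sets the indifference.
The Column player indifferent between L and M: p·1 + (1−p)·6 = p·4 + (1−p)·4 ⟹ 6 + (-5)p = 4 + 0p ⟹ p = 2/5.
The Row player indifferent between U and V: q·4 + (1−q)·1 = q·(-2) + (1−q)·5 ⟹ 1 + 3q = 5 + (-7)q ⟹ q = 2/5.

p = 2/5, q = 2/5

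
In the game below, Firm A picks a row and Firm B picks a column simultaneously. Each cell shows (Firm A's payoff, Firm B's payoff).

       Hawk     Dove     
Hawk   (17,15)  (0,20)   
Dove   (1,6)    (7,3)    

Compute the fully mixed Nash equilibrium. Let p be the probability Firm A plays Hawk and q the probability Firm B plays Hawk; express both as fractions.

p = 3/8, q = 7/23

In a mixed NE each player is indifferent between their pure strategies, so the opponent's mix sets the indifference.
Firm B indifferent between Hawk and Dove: p·15 + (1−p)·6 = p·20 + (1−p)·3 ⟹ 6 + 9p = 3 + 17p ⟹ p = 3/8.
Firm A indifferent between Hawk and Dove: q·17 + (1−q)·0 = q·1 + (1−q)·7 ⟹ 0 + 17q = 7 + (-6)q ⟹ q = 7/23.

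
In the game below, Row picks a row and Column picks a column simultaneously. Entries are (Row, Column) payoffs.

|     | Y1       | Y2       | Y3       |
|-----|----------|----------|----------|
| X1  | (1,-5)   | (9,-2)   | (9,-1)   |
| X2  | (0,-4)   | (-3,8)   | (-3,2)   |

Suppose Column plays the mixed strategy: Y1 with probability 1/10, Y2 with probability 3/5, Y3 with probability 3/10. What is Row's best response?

Row's best reply maximizes expected payoff against the mix.
X1: (1/10)·1 + (3/5)·9 + (3/10)·9 = 41/5
X2: (1/10)·0 + (3/5)·(-3) + (3/10)·(-3) = -27/10
Highest expected payoff is 41/5, from X1.

X1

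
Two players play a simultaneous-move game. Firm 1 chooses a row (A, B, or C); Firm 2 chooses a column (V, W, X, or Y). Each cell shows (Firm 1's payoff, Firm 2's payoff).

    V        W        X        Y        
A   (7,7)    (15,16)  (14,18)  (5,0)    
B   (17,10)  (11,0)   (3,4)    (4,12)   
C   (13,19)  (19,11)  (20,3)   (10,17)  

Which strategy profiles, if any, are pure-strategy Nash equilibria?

No pure-strategy Nash equilibrium

A profile is a Nash equilibrium when each player is best-responding to the other.
Firm 1's best responses — vs V: B (payoff 17); vs W: C (payoff 19); vs X: C (payoff 20); vs Y: C (payoff 10).
Firm 2's best responses — vs A: X (payoff 18); vs B: Y (payoff 12); vs C: V (payoff 19).
No cell has both players best-responding. For instance, Firm 1's best reply to Y is C, but against C Firm 2 prefers V over Y.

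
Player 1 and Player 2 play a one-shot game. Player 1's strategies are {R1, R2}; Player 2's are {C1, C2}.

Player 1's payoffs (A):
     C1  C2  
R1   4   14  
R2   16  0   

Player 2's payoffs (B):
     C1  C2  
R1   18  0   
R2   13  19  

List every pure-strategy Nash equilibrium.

No pure-strategy Nash equilibrium

Check mutual best responses: a cell is a NE iff neither player can gain by unilaterally deviating.
Player 1's best responses — vs C1: R2 (payoff 16); vs C2: R1 (payoff 14).
Player 2's best responses — vs R1: C1 (payoff 18); vs R2: C2 (payoff 19).
No cell has both players best-responding. For instance, Player 1's best reply to C2 is R1, but against R1 Player 2 prefers C1 over C2.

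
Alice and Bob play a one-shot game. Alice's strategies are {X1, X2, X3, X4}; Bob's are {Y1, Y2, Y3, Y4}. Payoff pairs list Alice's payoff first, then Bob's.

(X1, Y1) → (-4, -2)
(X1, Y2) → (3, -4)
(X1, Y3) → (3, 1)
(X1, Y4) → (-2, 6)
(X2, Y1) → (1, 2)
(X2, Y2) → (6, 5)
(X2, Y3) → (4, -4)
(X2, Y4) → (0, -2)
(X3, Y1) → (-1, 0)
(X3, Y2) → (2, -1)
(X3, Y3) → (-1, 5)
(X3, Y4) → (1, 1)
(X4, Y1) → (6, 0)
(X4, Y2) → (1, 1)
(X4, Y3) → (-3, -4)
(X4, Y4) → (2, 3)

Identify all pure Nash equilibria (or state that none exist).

(X2, Y2) and (X4, Y4)

Find each player's best response to every opponent strategy; NE are the intersections.
Alice's best responses — vs Y1: X4 (payoff 6); vs Y2: X2 (payoff 6); vs Y3: X2 (payoff 4); vs Y4: X4 (payoff 2).
Bob's best responses — vs X1: Y4 (payoff 6); vs X2: Y2 (payoff 5); vs X3: Y3 (payoff 5); vs X4: Y4 (payoff 3).
Mutual best responses occur at (X2, Y2) and (X4, Y4); at each, neither player gains by switching.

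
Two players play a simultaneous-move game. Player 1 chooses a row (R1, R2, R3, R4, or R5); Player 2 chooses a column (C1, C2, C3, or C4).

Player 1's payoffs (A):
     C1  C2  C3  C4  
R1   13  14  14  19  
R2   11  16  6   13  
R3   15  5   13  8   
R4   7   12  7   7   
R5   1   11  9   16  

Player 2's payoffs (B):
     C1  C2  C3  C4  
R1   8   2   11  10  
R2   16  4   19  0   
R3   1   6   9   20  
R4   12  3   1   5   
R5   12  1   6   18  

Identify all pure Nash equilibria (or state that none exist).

(R1, C3)

Check mutual best responses: a cell is a NE iff neither player can gain by unilaterally deviating.
Player 1's best responses — vs C1: R3 (payoff 15); vs C2: R2 (payoff 16); vs C3: R1 (payoff 14); vs C4: R1 (payoff 19).
Player 2's best responses — vs R1: C3 (payoff 11); vs R2: C3 (payoff 19); vs R3: C4 (payoff 20); vs R4: C1 (payoff 12); vs R5: C4 (payoff 18).
The only mutual best response is (R1, C3); neither player gains by switching there.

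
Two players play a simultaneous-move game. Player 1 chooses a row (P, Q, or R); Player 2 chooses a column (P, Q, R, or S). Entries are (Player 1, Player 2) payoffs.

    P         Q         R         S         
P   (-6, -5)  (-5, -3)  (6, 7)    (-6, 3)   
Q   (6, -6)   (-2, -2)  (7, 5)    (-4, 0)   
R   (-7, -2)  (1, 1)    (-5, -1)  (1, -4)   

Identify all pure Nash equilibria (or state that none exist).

Find each player's best response to every opponent strategy; NE are the intersections.
Player 1's best responses — vs P: Q (payoff 6); vs Q: R (payoff 1); vs R: Q (payoff 7); vs S: R (payoff 1).
Player 2's best responses — vs P: R (payoff 7); vs Q: R (payoff 5); vs R: Q (payoff 1).
Mutual best responses occur at (Q, R) and (R, Q); at each, neither player gains by switching.

(Q, R) and (R, Q)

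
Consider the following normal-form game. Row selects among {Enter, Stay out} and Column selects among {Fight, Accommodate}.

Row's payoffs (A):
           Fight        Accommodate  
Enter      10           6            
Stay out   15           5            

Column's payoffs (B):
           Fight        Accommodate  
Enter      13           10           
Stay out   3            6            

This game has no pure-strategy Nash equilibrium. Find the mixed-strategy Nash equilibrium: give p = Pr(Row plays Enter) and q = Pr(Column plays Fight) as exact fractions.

p = 1/2, q = 1/6

In a mixed NE each player is indifferent between their pure strategies, so the opponent's mix sets the indifference.
Column indifferent between Fight and Accommodate: p·13 + (1−p)·3 = p·10 + (1−p)·6 ⟹ 3 + 10p = 6 + 4p ⟹ p = 1/2.
Row indifferent between Enter and Stay out: q·10 + (1−q)·6 = q·15 + (1−q)·5 ⟹ 6 + 4q = 5 + 10q ⟹ q = 1/6.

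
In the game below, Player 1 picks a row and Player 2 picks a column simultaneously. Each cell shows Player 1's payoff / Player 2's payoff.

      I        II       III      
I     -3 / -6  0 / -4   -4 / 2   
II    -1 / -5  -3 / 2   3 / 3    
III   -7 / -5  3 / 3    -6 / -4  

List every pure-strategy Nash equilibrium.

(II, III) and (III, II)

Check mutual best responses: a cell is a NE iff neither player can gain by unilaterally deviating.
Player 1's best responses — vs I: II (payoff -1); vs II: III (payoff 3); vs III: II (payoff 3).
Player 2's best responses — vs I: III (payoff 2); vs II: III (payoff 3); vs III: II (payoff 3).
Mutual best responses occur at (II, III) and (III, II); at each, neither player gains by switching.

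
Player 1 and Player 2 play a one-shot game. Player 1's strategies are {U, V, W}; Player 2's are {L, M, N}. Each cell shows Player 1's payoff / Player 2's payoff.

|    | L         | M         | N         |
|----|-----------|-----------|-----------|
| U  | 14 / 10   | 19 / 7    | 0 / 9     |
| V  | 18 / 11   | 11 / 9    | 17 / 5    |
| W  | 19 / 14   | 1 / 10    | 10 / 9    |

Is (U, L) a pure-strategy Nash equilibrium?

Holding Player 2 at L: Player 1 gets 14 from U but could get 19 by switching to W. Player 1 has a profitable deviation.

No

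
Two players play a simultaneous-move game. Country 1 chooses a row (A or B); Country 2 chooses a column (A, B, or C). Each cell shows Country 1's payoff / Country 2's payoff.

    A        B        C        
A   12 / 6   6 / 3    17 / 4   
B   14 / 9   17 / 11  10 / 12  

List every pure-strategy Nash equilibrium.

No pure-strategy Nash equilibrium

Check mutual best responses: a cell is a NE iff neither player can gain by unilaterally deviating.
Country 1's best responses — vs A: B (payoff 14); vs B: B (payoff 17); vs C: A (payoff 17).
Country 2's best responses — vs A: A (payoff 6); vs B: C (payoff 12).
No cell has both players best-responding. For instance, Country 1's best reply to A is B, but against B Country 2 prefers C over A.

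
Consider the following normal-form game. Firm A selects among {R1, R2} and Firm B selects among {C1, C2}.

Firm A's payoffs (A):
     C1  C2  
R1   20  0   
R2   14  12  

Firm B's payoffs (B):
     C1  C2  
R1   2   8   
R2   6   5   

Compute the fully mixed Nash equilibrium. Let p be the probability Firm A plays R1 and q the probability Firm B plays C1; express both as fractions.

p = 1/7, q = 2/3

In a mixed NE each player is indifferent between their pure strategies, so the opponent's mix sets the indifference.
Firm B indifferent between C1 and C2: p·2 + (1−p)·6 = p·8 + (1−p)·5 ⟹ 6 + (-4)p = 5 + 3p ⟹ p = 1/7.
Firm A indifferent between R1 and R2: q·20 + (1−q)·0 = q·14 + (1−q)·12 ⟹ 0 + 20q = 12 + 2q ⟹ q = 2/3.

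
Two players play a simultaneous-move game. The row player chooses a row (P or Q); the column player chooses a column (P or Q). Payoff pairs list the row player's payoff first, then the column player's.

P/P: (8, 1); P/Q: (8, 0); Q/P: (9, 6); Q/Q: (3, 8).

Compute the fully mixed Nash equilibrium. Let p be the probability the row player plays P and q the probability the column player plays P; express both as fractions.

Each player's mixing probability is pinned down by making the *other* player indifferent.
The column player indifferent between P and Q: p·1 + (1−p)·6 = p·0 + (1−p)·8 ⟹ 6 + (-5)p = 8 + (-8)p ⟹ p = 2/3.
The row player indifferent between P and Q: q·8 + (1−q)·8 = q·9 + (1−q)·3 ⟹ 8 + 0q = 3 + 6q ⟹ q = 5/6.

p = 2/3, q = 5/6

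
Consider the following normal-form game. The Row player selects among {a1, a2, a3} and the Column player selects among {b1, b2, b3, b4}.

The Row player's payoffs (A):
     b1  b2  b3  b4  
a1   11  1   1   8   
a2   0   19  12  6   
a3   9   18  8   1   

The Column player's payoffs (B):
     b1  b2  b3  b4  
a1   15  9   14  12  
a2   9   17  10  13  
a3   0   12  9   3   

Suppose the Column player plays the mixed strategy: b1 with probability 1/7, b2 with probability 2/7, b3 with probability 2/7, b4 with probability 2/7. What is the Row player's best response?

Compute the Row player's expected payoff from each pure strategy against the given mix.
a1: (1/7)·11 + (2/7)·1 + (2/7)·1 + (2/7)·8 = 31/7
a2: (1/7)·0 + (2/7)·19 + (2/7)·12 + (2/7)·6 = 74/7
a3: (1/7)·9 + (2/7)·18 + (2/7)·8 + (2/7)·1 = 9
Highest expected payoff is 74/7, from a2.

a2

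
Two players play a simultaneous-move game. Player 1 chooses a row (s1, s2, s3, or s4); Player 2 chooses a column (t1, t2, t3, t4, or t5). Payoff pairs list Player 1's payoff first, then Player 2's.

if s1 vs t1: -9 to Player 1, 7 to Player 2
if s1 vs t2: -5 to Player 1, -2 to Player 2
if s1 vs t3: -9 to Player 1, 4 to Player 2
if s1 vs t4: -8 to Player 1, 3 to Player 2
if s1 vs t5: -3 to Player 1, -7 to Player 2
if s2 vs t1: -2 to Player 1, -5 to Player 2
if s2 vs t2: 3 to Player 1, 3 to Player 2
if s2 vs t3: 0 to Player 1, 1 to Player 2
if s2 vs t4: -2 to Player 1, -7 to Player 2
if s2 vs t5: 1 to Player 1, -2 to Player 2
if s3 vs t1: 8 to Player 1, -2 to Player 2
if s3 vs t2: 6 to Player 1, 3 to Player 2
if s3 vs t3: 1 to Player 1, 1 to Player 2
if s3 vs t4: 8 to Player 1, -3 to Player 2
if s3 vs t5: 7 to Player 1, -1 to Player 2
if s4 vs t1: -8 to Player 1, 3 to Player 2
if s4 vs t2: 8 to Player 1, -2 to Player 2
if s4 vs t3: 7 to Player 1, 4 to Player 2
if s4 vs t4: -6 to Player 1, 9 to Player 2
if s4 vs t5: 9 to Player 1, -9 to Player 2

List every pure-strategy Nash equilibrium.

No pure-strategy Nash equilibrium

Check mutual best responses: a cell is a NE iff neither player can gain by unilaterally deviating.
Player 1's best responses — vs t1: s3 (payoff 8); vs t2: s4 (payoff 8); vs t3: s4 (payoff 7); vs t4: s3 (payoff 8); vs t5: s4 (payoff 9).
Player 2's best responses — vs s1: t1 (payoff 7); vs s2: t2 (payoff 3); vs s3: t2 (payoff 3); vs s4: t4 (payoff 9).
No cell has both players best-responding. For instance, Player 1's best reply to t5 is s4, but against s4 Player 2 prefers t4 over t5.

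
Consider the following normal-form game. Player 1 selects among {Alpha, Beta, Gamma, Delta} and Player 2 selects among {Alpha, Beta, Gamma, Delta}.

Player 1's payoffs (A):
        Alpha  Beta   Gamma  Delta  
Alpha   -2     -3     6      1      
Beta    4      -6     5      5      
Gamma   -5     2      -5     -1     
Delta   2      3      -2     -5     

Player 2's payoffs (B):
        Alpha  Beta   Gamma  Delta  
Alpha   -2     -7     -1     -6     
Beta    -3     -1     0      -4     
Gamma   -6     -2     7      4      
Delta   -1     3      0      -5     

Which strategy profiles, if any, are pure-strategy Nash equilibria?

(Alpha, Gamma) and (Delta, Beta)

A profile is a Nash equilibrium when each player is best-responding to the other.
Player 1's best responses — vs Alpha: Beta (payoff 4); vs Beta: Delta (payoff 3); vs Gamma: Alpha (payoff 6); vs Delta: Beta (payoff 5).
Player 2's best responses — vs Alpha: Gamma (payoff -1); vs Beta: Gamma (payoff 0); vs Gamma: Gamma (payoff 7); vs Delta: Beta (payoff 3).
Mutual best responses occur at (Alpha, Gamma) and (Delta, Beta); at each, neither player gains by switching.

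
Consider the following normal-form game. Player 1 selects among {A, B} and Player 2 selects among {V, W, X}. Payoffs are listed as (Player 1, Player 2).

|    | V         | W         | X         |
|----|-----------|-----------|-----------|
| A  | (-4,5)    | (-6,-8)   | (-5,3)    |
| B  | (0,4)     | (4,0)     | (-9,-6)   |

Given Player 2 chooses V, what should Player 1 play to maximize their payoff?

With Player 2 fixed at V, Player 1's payoffs are: A → -4, B → 0.
The maximum is 0, achieved by B.

B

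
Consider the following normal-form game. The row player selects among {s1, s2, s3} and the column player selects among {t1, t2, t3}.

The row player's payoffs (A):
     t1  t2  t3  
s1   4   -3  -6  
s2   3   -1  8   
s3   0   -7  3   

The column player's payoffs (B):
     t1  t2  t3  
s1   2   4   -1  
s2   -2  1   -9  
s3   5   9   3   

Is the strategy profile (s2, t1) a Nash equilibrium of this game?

No

Holding the column player at t1: the row player gets 3 from s2 but could get 4 by switching to s1. The row player has a profitable deviation.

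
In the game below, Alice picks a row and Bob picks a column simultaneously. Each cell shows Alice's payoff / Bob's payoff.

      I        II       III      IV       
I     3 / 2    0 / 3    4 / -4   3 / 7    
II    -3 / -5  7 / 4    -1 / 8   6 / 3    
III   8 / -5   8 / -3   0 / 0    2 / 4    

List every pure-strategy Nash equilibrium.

Check mutual best responses: a cell is a NE iff neither player can gain by unilaterally deviating.
Alice's best responses — vs I: III (payoff 8); vs II: III (payoff 8); vs III: I (payoff 4); vs IV: II (payoff 6).
Bob's best responses — vs I: IV (payoff 7); vs II: III (payoff 8); vs III: IV (payoff 4).
No cell has both players best-responding. For instance, Alice's best reply to II is III, but against III Bob prefers IV over II.

No pure-strategy Nash equilibrium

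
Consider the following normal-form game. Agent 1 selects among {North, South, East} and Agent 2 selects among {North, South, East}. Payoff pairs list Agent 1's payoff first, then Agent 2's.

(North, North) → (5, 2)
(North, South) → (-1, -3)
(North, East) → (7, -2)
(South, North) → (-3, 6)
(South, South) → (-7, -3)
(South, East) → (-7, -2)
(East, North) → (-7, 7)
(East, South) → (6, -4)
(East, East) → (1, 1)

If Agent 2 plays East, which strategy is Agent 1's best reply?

North

With Agent 2 fixed at East, Agent 1's payoffs are: North → 7, South → -7, East → 1.
The maximum is 7, achieved by North.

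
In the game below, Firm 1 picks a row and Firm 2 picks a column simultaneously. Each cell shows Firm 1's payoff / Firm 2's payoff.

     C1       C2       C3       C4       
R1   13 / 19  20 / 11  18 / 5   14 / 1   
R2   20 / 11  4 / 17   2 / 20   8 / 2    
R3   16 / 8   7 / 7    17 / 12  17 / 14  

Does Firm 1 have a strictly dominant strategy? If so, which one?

None

Check whether one of Firm 1's strategies beats all alternatives regardless of what the opponent does.
R1 is not dominant: against C1, R2 gives 20 > 13.
R2 is not dominant: against C2, R1 gives 20 > 4.
R3 is not dominant: against C1, R2 gives 20 > 16.
No single strategy is best against every opponent action.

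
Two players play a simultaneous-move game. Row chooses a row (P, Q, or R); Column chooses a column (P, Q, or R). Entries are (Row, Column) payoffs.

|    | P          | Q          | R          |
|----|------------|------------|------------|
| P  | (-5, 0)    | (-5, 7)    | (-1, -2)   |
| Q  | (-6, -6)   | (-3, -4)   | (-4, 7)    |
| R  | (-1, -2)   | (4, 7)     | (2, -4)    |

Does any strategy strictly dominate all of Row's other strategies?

A strategy is strictly dominant if it gives Row a strictly higher payoff than every other strategy, against every choice by the opponent.
R strictly dominates: vs P: -1 > each of {-5, -6}; vs Q: 4 > each of {-5, -3}; vs R: 2 > each of {-1, -4}.

R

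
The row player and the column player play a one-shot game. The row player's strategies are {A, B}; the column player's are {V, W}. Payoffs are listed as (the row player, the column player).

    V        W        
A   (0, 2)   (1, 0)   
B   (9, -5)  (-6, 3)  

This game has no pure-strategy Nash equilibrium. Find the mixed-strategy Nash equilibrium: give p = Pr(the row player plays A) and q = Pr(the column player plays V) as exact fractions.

p = 4/5, q = 7/16

In a mixed NE each player is indifferent between their pure strategies, so the opponent's mix sets the indifference.
The column player indifferent between V and W: p·2 + (1−p)·(-5) = p·0 + (1−p)·3 ⟹ (-5) + 7p = 3 + (-3)p ⟹ p = 4/5.
The row player indifferent between A and B: q·0 + (1−q)·1 = q·9 + (1−q)·(-6) ⟹ 1 + (-1)q = (-6) + 15q ⟹ q = 7/16.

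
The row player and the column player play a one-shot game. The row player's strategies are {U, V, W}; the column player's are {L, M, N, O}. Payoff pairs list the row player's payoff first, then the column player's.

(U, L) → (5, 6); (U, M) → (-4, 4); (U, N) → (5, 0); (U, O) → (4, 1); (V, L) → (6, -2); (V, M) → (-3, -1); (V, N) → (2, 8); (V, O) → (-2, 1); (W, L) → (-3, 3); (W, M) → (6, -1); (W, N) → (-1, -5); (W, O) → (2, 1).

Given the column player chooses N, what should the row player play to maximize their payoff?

With the column player fixed at N, the row player's payoffs are: U → 5, V → 2, W → -1.
The maximum is 5, achieved by U.

U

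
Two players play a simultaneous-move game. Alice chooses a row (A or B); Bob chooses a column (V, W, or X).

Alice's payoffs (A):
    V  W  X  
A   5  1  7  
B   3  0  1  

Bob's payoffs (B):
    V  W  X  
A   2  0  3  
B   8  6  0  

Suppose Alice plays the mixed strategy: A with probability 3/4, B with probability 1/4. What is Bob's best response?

V

Compute Bob's expected payoff from each pure strategy against the given mix.
V: (3/4)·2 + (1/4)·8 = 7/2
W: (3/4)·0 + (1/4)·6 = 3/2
X: (3/4)·3 + (1/4)·0 = 9/4
Highest expected payoff is 7/2, from V.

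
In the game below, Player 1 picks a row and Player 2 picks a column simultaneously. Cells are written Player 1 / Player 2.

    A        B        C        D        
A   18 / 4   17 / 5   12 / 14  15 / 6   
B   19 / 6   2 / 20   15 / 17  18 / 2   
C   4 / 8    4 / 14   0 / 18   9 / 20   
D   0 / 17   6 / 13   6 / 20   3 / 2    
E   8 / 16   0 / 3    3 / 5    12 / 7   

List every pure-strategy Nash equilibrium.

A profile is a Nash equilibrium when each player is best-responding to the other.
Player 1's best responses — vs A: B (payoff 19); vs B: A (payoff 17); vs C: B (payoff 15); vs D: B (payoff 18).
Player 2's best responses — vs A: C (payoff 14); vs B: B (payoff 20); vs C: D (payoff 20); vs D: C (payoff 20); vs E: A (payoff 16).
No cell has both players best-responding. For instance, Player 1's best reply to A is B, but against B Player 2 prefers B over A.

There is no pure-strategy Nash equilibrium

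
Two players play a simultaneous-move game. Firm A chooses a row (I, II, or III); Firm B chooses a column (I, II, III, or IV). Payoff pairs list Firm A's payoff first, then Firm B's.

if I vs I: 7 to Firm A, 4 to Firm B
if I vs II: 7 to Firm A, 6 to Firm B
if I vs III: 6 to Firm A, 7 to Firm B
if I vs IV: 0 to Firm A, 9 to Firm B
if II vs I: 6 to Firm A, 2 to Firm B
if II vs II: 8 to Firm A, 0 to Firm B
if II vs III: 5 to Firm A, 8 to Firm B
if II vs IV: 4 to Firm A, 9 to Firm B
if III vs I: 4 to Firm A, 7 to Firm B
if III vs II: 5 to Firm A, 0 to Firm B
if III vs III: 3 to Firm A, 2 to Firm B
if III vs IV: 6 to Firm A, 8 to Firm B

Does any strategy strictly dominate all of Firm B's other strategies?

Check whether one of Firm B's strategies beats all alternatives regardless of what the opponent does.
IV strictly dominates: vs I: 9 > each of {4, 6, 7}; vs II: 9 > each of {2, 0, 8}; vs III: 8 > each of {7, 0, 2}.

IV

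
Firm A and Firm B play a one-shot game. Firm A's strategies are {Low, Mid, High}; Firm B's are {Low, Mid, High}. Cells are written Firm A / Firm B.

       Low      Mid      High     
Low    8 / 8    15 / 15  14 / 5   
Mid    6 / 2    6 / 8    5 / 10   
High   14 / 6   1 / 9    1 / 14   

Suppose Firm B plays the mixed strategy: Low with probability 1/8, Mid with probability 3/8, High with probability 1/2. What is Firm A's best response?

Low

Firm A's best reply maximizes expected payoff against the mix.
Low: (1/8)·8 + (3/8)·15 + (1/2)·14 = 109/8
Mid: (1/8)·6 + (3/8)·6 + (1/2)·5 = 11/2
High: (1/8)·14 + (3/8)·1 + (1/2)·1 = 21/8
Highest expected payoff is 109/8, from Low.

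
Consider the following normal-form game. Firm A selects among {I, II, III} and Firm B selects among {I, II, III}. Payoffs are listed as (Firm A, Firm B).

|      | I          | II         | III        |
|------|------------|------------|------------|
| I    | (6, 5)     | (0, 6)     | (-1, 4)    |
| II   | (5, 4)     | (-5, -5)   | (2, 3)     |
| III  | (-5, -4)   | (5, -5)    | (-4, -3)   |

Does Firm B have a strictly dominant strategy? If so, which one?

Check whether one of Firm B's strategies beats all alternatives regardless of what the opponent does.
I is not dominant: against I, II gives 6 > 5.
II is not dominant: against II, I gives 4 > -5.
III is not dominant: against I, I gives 5 > 4.
No single strategy is best against every opponent action.

None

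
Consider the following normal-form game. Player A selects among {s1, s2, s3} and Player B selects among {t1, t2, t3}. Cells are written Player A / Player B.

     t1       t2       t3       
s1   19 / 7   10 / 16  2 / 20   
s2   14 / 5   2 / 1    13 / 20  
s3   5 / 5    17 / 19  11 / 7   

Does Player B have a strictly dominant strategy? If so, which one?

None

A strategy is strictly dominant if it gives Player B a strictly higher payoff than every other strategy, against every choice by the opponent.
t1 is not dominant: against s1, t2 gives 16 > 7.
t2 is not dominant: against s1, t3 gives 20 > 16.
t3 is not dominant: against s3, t2 gives 19 > 7.
No single strategy is best against every opponent action.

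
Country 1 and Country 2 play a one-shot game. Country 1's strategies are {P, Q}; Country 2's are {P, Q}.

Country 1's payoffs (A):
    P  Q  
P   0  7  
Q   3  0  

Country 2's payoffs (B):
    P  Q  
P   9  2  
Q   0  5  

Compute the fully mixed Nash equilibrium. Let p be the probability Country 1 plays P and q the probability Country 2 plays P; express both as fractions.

In a mixed NE each player is indifferent between their pure strategies, so the opponent's mix sets the indifference.
Country 2 indifferent between P and Q: p·9 + (1−p)·0 = p·2 + (1−p)·5 ⟹ 0 + 9p = 5 + (-3)p ⟹ p = 5/12.
Country 1 indifferent between P and Q: q·0 + (1−q)·7 = q·3 + (1−q)·0 ⟹ 7 + (-7)q = 0 + 3q ⟹ q = 7/10.

p = 5/12, q = 7/10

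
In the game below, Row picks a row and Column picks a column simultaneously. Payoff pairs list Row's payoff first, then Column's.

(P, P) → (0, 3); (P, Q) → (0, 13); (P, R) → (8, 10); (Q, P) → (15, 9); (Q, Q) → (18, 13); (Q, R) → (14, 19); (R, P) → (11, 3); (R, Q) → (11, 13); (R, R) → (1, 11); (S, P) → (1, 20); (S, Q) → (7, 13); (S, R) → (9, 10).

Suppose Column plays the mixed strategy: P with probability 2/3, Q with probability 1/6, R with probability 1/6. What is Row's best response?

Row's best reply maximizes expected payoff against the mix.
P: (2/3)·0 + (1/6)·0 + (1/6)·8 = 4/3
Q: (2/3)·15 + (1/6)·18 + (1/6)·14 = 46/3
R: (2/3)·11 + (1/6)·11 + (1/6)·1 = 28/3
S: (2/3)·1 + (1/6)·7 + (1/6)·9 = 10/3
Highest expected payoff is 46/3, from Q.

Q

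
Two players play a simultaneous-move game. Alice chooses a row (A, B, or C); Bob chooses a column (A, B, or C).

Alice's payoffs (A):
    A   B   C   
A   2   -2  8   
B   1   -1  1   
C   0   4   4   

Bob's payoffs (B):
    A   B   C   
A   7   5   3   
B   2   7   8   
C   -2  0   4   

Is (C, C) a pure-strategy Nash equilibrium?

No

Holding Bob at C: Alice gets 4 from C but could get 8 by switching to A. Alice has a profitable deviation.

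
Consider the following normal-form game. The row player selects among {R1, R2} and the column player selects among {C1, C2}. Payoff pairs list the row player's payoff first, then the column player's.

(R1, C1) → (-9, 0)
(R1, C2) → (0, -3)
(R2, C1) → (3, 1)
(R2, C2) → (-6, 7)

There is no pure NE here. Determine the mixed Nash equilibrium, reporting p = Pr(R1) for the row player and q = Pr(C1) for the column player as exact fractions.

Each player's mixing probability is pinned down by making the *other* player indifferent.
The column player indifferent between C1 and C2: p·0 + (1−p)·1 = p·(-3) + (1−p)·7 ⟹ 1 + (-1)p = 7 + (-10)p ⟹ p = 2/3.
The row player indifferent between R1 and R2: q·(-9) + (1−q)·0 = q·3 + (1−q)·(-6) ⟹ 0 + (-9)q = (-6) + 9q ⟹ q = 1/3.

p = 2/3, q = 1/3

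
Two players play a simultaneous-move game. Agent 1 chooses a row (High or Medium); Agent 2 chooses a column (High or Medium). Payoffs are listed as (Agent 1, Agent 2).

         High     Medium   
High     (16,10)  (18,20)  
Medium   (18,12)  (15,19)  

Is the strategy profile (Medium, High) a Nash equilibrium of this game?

No

Holding Agent 2 at High: Agent 1 gets 18 from Medium, versus 16 from High. No profitable deviation for Agent 1.
Holding Agent 1 at Medium: Agent 2 gets 12 from High but could get 19 by switching to Medium. Agent 2 has a profitable deviation.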